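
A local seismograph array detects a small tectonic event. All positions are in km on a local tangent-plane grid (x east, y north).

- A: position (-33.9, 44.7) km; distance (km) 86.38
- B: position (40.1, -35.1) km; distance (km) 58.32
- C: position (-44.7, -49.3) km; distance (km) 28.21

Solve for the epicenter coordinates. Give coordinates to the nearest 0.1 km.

(-18.0, -40.2)

Circle about each station: (x + 33.9)² + (y − 44.7)² = 86.38²; (x − 40.1)² + (y + 35.1)² = 58.32²; (x + 44.7)² + (y + 49.3)² = 28.21².
Subtracting pairs of circle equations eliminates x²+y² and gives linear equations (the radical axes):
148.0 x − 159.6 y = 3753.00
-21.6 x − 188.0 y = 7946.98
Solving the 2×2 system: x ≈ -18.0, y ≈ -40.2 km.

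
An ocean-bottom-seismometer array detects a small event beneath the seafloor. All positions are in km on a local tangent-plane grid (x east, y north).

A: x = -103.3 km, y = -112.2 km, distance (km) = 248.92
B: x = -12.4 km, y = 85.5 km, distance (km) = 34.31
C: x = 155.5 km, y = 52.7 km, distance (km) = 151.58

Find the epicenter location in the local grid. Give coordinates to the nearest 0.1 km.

x ≈ 14.1 km, y ≈ 107.3 km

Circle about each station: (x + 103.3)² + (y + 112.2)² = 248.92²; (x + 12.4)² + (y − 85.5)² = 34.31²; (x − 155.5)² + (y − 52.7)² = 151.58².
Subtracting the A equation from the B and C equations removes the quadratic terms:
181.8 x + 395.4 y = 44988.27
517.6 x + 329.8 y = 42682.48
Solving the 2×2 system: x ≈ 14.1, y ≈ 107.3 km.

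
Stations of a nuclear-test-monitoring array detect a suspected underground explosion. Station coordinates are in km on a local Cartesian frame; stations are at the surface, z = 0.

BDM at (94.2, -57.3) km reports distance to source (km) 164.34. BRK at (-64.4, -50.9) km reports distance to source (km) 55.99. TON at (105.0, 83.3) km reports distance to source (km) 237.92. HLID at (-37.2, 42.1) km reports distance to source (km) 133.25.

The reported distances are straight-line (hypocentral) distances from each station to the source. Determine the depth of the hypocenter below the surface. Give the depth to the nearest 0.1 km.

Each station gives a sphere (x−x_i)² + (y−y_i)² + z² = d_i² (stations at z=0).
Subtracting the BDM sphere from BRK and TON: z² cancels, leaving linear equations in x and y:
-317.2 x + 12.8 y = 18454.00
21.6 x + 281.2 y = -23791.33
Solving: x ≈ -61.402, y ≈ -79.890 km (keep extra digits for the depth step; rounded: -61.4, -79.9).
Then from the BDM sphere: z² = 164.34² − (x − 94.2)² − (y + 57.3)² with x = -61.402, y = -79.890, so z ≈ 47.805 ≈ 47.8 km.
Check against HLID (with the unrounded solution): distance 133.24 ≈ 133.25 km. ✓

47.8 km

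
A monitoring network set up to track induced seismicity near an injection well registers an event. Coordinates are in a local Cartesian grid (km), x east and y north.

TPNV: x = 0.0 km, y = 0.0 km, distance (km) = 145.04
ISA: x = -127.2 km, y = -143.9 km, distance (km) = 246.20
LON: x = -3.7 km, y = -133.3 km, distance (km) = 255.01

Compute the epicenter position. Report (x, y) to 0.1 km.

-103.9 km east, 101.2 km north

Circle about each station: x² + y² = 145.04²; (x + 127.2)² + (y + 143.9)² = 246.20²; (x + 3.7)² + (y + 133.3)² = 255.01².
Subtracting pairs of circle equations eliminates x²+y² and gives linear equations (the radical axes):
-254.4 x − 287.8 y = -2690.79
-7.4 x − 266.6 y = -26210.92
Solving the 2×2 system: x ≈ -103.9, y ≈ 101.2 km.
Check against TPNV (with the unrounded x, y): √(x²+y²) = 145.05 ≈ 145.04 km. ✓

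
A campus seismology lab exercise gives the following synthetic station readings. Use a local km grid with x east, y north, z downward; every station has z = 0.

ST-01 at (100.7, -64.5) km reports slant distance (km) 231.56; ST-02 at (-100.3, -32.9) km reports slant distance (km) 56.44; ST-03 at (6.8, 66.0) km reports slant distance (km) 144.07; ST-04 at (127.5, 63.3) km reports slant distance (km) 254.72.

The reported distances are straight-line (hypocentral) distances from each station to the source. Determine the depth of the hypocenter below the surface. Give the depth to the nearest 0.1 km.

z ≈ 39.5 km

Each station gives a sphere (x−x_i)² + (y−y_i)² + z² = d_i² (stations at z=0).
Subtracting the ST-01 sphere from ST-02 and ST-03: z² cancels, leaving linear equations in x and y:
-402.0 x + 63.2 y = 47276.32
-187.8 x + 261.0 y = 22965.37
Solving: x ≈ -117.005, y ≈ 3.800 km (keep extra digits for the depth step; rounded: -117.0, 3.8).
Then from the ST-01 sphere: z² = 231.56² − (x − 100.7)² − (y + 64.5)² with x = -117.005, y = 3.800, so z ≈ 39.493 ≈ 39.5 km.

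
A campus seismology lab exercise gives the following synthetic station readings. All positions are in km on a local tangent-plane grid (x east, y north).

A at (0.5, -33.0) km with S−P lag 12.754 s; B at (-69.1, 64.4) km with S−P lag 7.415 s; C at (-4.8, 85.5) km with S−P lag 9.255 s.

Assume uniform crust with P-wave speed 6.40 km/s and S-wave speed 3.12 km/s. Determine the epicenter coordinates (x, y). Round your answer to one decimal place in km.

Distance from S−P lag: d = Δt · v_P v_S / (v_P − v_S) = Δt · (6.40·3.12)/(6.40−3.12) ≈ 6.0878·Δt.
So d_A = 77.64, d_B = 45.14, d_C = 56.34 km.
Circle about each station: (x − 0.5)² + (y + 33.0)² = 77.64²; (x + 69.1)² + (y − 64.4)² = 45.14²; (x + 4.8)² + (y − 85.5)² = 56.34².
Subtracting pairs of circle equations eliminates x²+y² and gives linear equations (the radical axes):
-139.2 x + 194.8 y = 11823.27
-10.6 x + 237.0 y = 9097.81
Solving the 2×2 system: x ≈ -33.3, y ≈ 36.9 km.

-33.3 km east, 36.9 km north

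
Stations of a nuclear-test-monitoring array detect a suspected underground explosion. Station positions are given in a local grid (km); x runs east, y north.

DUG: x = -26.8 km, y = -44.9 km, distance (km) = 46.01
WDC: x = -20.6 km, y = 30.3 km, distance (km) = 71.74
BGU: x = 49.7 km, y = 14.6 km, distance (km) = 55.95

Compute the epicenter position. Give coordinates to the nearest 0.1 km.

Circle about each station: (x + 26.8)² + (y + 44.9)² = 46.01²; (x + 20.6)² + (y − 30.3)² = 71.74²; (x − 49.7)² + (y − 14.6)² = 55.95².
Subtracting the DUG equation from the WDC and BGU equations removes the quadratic terms:
12.4 x + 150.4 y = -4421.51
153.0 x + 119.0 y = -1064.48
Solving the 2×2 system: x ≈ 17.0, y ≈ -30.8 km.
Check against DUG (with the unrounded x, y): √((x + 26.8)²+(y + 44.9)²) = 46.01 ≈ 46.01 km. ✓

x ≈ 17.0 km, y ≈ -30.8 km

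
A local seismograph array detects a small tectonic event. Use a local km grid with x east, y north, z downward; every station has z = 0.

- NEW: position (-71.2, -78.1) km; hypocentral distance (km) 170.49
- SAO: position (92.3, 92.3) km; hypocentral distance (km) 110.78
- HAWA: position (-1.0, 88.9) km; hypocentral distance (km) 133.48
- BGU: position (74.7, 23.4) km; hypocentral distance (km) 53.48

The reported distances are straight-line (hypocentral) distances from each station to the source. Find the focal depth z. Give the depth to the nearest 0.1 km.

Each station gives a sphere (x−x_i)² + (y−y_i)² + z² = d_i² (stations at z=0).
Subtracting the NEW sphere from SAO and HAWA: z² cancels, leaving linear equations in x and y:
327.0 x + 340.8 y = 22664.16
140.4 x + 334.0 y = 7985.09
Solving: x ≈ 79.005, y ≈ -9.303 km (keep extra digits for the depth step; rounded: 79.0, -9.3).
Then from the NEW sphere: z² = 170.49² − (x + 71.2)² − (y + 78.1)² with x = 79.005, y = -9.303, so z ≈ 42.098 ≈ 42.1 km.

z ≈ 42.1 km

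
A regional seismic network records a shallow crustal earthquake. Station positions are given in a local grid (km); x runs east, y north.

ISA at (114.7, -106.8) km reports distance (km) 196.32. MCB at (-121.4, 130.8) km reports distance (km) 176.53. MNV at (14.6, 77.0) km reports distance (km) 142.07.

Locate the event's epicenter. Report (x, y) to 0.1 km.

x ≈ -69.1 km, y ≈ -37.8 km

Circle about each station: (x − 114.7)² + (y + 106.8)² = 196.32²; (x + 121.4)² + (y − 130.8)² = 176.53²; (x − 14.6)² + (y − 77.0)² = 142.07².
Subtracting pairs of circle equations eliminates x²+y² and gives linear equations (the radical axes):
-472.2 x + 475.2 y = 14662.97
-200.2 x + 367.6 y = -62.51
Solving the 2×2 system: x ≈ -69.1, y ≈ -37.8 km.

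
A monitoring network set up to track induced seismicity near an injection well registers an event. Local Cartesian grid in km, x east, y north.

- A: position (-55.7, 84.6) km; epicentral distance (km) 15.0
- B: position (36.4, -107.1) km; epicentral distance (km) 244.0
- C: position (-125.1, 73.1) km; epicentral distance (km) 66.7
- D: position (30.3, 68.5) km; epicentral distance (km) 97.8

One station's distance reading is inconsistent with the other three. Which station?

B

Solve using three stations at a time. Using A, C, D (subtract circle equations pairwise → linear system) gives (x, y) ≈ (-63.1, 97.6).
Distances from that point to each station vs reported:
  A: calculated 14.9 vs reported 15.0 → residual 0.1 km
  B: calculated 227.5 vs reported 244.0 → residual 16.5 km
  C: calculated 66.7 vs reported 66.7 → residual 0.0 km
  D: calculated 97.8 vs reported 97.8 → residual 0.0 km
A, C, D are mutually consistent (residuals ≈ 0); B is off by 16.5 km.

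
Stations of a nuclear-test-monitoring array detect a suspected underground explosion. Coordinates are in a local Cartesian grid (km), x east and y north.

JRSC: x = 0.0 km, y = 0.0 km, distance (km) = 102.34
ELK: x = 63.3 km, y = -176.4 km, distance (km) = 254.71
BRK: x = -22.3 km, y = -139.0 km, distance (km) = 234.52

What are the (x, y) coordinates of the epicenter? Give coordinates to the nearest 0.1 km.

Circle about each station: x² + y² = 102.34²; (x − 63.3)² + (y + 176.4)² = 254.71²; (x + 22.3)² + (y + 139.0)² = 234.52².
Subtracting pairs of circle equations eliminates x²+y² and gives linear equations (the radical axes):
126.6 x − 352.8 y = -19279.86
-44.6 x − 278.0 y = -24707.86
Solving the 2×2 system: x ≈ 65.9, y ≈ 78.3 km.
Check against JRSC (with the unrounded x, y): √(x²+y²) = 102.35 ≈ 102.34 km. ✓

(65.9, 78.3)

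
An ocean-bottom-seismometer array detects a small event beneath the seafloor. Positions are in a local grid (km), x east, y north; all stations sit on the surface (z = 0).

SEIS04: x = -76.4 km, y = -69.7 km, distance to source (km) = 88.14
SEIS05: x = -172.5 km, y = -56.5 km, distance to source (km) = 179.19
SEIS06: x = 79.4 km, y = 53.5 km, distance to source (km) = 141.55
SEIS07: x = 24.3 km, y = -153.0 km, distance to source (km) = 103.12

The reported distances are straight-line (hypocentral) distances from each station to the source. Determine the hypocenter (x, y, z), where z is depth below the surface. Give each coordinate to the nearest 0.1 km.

Each station gives a sphere (x−x_i)² + (y−y_i)² + z² = d_i² (stations at z=0).
Subtracting the SEIS04 sphere from SEIS05 and SEIS06: z² cancels, leaving linear equations in x and y:
-192.2 x + 26.4 y = -2086.95
311.6 x + 246.4 y = -13796.18
Solving: x ≈ 2.699, y ≈ -59.404 km (keep extra digits for the depth step; rounded: 2.7, -59.4).
Then from the SEIS04 sphere: z² = 88.14² − (x + 76.4)² − (y + 69.7)² with x = 2.699, y = -59.404, so z ≈ 37.497 ≈ 37.5 km.

x ≈ 2.7 km, y ≈ -59.4 km, depth ≈ 37.5 km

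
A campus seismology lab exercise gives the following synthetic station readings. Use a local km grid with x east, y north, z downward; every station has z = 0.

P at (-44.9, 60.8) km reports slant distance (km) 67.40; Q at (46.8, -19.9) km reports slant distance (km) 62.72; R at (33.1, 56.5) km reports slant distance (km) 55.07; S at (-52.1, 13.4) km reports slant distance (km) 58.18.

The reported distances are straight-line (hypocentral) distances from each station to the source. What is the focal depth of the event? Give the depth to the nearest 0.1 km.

Each station gives a sphere (x−x_i)² + (y−y_i)² + z² = d_i² (stations at z=0).
Subtracting the P sphere from Q and R: z² cancels, leaving linear equations in x and y:
183.4 x − 161.4 y = -2517.44
156.0 x − 8.6 y = 85.27
Solving: x ≈ 1.500, y ≈ 17.302 km (keep extra digits for the depth step; rounded: 1.5, 17.3).
Then from the P sphere: z² = 67.40² − (x + 44.9)² − (y − 60.8)² with x = 1.500, y = 17.302, so z ≈ 22.310 ≈ 22.3 km.
Check against S (with the unrounded solution): distance 58.19 ≈ 58.18 km. ✓

22.3 km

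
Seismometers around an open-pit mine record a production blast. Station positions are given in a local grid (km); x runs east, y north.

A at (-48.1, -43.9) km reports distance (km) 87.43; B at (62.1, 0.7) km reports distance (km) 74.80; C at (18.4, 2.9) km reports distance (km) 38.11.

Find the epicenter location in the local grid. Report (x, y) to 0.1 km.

Circle about each station: (x + 48.1)² + (y + 43.9)² = 87.43²; (x − 62.1)² + (y − 0.7)² = 74.80²; (x − 18.4)² + (y − 2.9)² = 38.11².
Subtracting the A equation from the B and C equations removes the quadratic terms:
220.4 x + 89.2 y = 1665.04
133.0 x + 93.6 y = 2297.78
Solving the 2×2 system: x ≈ -5.6, y ≈ 32.5 km.

-5.6 km east, 32.5 km north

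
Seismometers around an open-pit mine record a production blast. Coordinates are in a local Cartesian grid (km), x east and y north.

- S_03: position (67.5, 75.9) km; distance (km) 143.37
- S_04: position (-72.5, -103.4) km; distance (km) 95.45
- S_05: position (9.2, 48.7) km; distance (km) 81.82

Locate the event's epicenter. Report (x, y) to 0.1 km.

Circle about each station: (x − 67.5)² + (y − 75.9)² = 143.37²; (x + 72.5)² + (y + 103.4)² = 95.45²; (x − 9.2)² + (y − 48.7)² = 81.82².
Subtracting pairs of circle equations eliminates x²+y² and gives linear equations (the radical axes):
-280.0 x − 358.6 y = 17075.00
-116.6 x − 54.4 y = 5999.71
Solving the 2×2 system: x ≈ -46.0, y ≈ -11.7 km.

x ≈ -46.0 km, y ≈ -11.7 km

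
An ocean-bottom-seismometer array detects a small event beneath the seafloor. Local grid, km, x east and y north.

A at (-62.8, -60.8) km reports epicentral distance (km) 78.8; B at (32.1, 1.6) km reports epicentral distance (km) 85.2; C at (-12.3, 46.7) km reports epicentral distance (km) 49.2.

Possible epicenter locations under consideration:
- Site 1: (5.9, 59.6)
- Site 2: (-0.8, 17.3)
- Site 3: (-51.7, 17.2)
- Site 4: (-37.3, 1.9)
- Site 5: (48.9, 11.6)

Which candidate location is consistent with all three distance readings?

For each candidate, compare |candidate − station| to the reported distance:
Site 1: residuals A 59.8, B 21.6, C 26.9 → max 59.8 km
Site 2: residuals A 20.9, B 48.7, C 17.6 → max 48.7 km
Site 3: residuals A 0.0, B 0.0, C 0.0 → max 0.0 km
Site 4: residuals A 11.1, B 15.8, C 2.1 → max 15.8 km
Site 5: residuals A 54.3, B 65.6, C 21.4 → max 65.6 km
Only Site 3 has all residuals ≈ 0.

Site 3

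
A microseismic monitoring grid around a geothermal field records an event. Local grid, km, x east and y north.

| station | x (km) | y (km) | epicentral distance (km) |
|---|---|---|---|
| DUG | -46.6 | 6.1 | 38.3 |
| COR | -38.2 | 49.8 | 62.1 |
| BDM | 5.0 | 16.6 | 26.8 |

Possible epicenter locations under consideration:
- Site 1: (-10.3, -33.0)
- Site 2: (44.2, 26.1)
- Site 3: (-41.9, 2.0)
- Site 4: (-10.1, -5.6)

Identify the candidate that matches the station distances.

For each candidate, compare |candidate − station| to the reported distance:
Site 1: residuals DUG 15.1, COR 25.3, BDM 25.1 → max 25.3 km
Site 2: residuals DUG 54.7, COR 23.6, BDM 13.5 → max 54.7 km
Site 3: residuals DUG 32.1, COR 14.2, BDM 22.3 → max 32.1 km
Site 4: residuals DUG 0.0, COR 0.0, BDM 0.0 → max 0.0 km
Only Site 4 has all residuals ≈ 0.

Site 4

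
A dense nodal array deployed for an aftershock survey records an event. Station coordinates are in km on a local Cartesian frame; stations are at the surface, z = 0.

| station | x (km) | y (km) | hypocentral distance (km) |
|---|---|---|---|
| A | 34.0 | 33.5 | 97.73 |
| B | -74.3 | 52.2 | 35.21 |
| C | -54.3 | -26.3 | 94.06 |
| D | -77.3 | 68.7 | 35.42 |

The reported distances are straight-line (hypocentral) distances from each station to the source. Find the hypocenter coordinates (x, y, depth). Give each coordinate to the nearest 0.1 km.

Each station gives a sphere (x−x_i)² + (y−y_i)² + z² = d_i² (stations at z=0).
Subtracting the A sphere from B and C: z² cancels, leaving linear equations in x and y:
-216.6 x + 37.4 y = 14278.49
-176.6 x − 119.6 y = 2065.80
Solving: x ≈ -54.905, y ≈ 63.799 km (keep extra digits for the depth step; rounded: -54.9, 63.8).
Then from the A sphere: z² = 97.73² − (x − 34.0)² − (y − 33.5)² with x = -54.905, y = 63.799, so z ≈ 27.000 ≈ 27.0 km.

x ≈ -54.9 km, y ≈ 63.8 km, depth ≈ 27.0 km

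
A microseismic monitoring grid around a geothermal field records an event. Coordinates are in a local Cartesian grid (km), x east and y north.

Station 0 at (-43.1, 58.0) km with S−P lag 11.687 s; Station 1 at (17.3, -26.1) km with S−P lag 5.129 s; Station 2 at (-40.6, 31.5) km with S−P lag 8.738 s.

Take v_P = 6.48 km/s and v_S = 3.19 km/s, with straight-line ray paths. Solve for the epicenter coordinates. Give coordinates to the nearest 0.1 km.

Distance from S−P lag: d = Δt · v_P v_S / (v_P − v_S) = Δt · (6.48·3.19)/(6.48−3.19) ≈ 6.2830·Δt.
So d_Station 0 = 73.43, d_Station 1 = 32.23, d_Station 2 = 54.90 km.
Circle about each station: (x + 43.1)² + (y − 58.0)² = 73.43²; (x − 17.3)² + (y + 26.1)² = 32.23²; (x + 40.6)² + (y − 31.5)² = 54.90².
Subtracting the Station 0 equation from the Station 1 and Station 2 equations removes the quadratic terms:
120.8 x − 168.2 y = 112.08
5.0 x − 53.0 y = -203.05
Solving the 2×2 system: x ≈ 7.2, y ≈ 4.5 km.

(7.2, 4.5)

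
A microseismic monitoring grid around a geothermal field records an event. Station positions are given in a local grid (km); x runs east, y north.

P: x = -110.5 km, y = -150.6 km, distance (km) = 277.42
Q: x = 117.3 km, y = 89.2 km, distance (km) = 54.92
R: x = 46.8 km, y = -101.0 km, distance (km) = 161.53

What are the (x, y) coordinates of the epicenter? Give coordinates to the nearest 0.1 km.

(71.7, 58.6)

Circle about each station: (x + 110.5)² + (y + 150.6)² = 277.42²; (x − 117.3)² + (y − 89.2)² = 54.92²; (x − 46.8)² + (y + 101.0)² = 161.53².
Subtracting the P equation from the Q and R equations removes the quadratic terms:
455.6 x + 479.6 y = 60770.97
314.6 x + 99.2 y = 28370.55
Solving the 2×2 system: x ≈ 71.7, y ≈ 58.6 km.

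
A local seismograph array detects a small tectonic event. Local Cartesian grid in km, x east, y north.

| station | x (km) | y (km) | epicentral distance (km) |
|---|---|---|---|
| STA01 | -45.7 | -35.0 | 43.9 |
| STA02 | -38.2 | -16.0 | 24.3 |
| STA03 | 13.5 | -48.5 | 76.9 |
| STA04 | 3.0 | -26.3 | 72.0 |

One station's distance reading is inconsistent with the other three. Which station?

STA04

Solve using three stations at a time. Using STA01, STA02, STA03 (subtract circle equations pairwise → linear system) gives (x, y) ≈ (-38.4, 8.3).
Distances from that point to each station vs reported:
  STA01: calculated 43.9 vs reported 43.9 → residual 0.0 km
  STA02: calculated 24.3 vs reported 24.3 → residual 0.0 km
  STA03: calculated 76.9 vs reported 76.9 → residual 0.0 km
  STA04: calculated 53.9 vs reported 72.0 → residual 18.1 km
STA01, STA02, STA03 are mutually consistent (residuals ≈ 0); STA04 is off by 18.1 km.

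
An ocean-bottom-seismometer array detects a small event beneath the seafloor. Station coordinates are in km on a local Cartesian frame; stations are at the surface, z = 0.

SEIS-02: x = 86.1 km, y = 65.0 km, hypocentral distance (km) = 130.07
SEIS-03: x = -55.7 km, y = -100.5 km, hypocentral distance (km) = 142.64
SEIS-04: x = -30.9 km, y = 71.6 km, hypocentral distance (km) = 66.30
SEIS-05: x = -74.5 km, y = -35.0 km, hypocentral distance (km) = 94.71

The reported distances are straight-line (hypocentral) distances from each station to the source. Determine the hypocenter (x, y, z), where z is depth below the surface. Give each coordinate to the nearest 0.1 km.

x ≈ -28.1 km, y ≈ 29.7 km, depth ≈ 51.3 km

Each station gives a sphere (x−x_i)² + (y−y_i)² + z² = d_i² (stations at z=0).
Subtracting the SEIS-02 sphere from SEIS-03 and SEIS-04: z² cancels, leaving linear equations in x and y:
-283.6 x − 331.0 y = -1863.43
-234.0 x + 13.2 y = 6965.67
Solving: x ≈ -28.092, y ≈ 29.699 km (keep extra digits for the depth step; rounded: -28.1, 29.7).
Then from the SEIS-02 sphere: z² = 130.07² − (x − 86.1)² − (y − 65.0)² with x = -28.092, y = 29.699, so z ≈ 51.305 ≈ 51.3 km.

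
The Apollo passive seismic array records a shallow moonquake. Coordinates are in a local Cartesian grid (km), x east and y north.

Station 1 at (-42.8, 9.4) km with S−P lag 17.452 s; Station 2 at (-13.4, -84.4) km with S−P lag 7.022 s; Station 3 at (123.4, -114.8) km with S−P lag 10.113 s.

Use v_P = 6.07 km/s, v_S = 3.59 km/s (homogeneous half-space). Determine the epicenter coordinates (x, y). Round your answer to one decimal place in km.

(34.9, -122.8)

Distance from S−P lag: d = Δt · v_P v_S / (v_P − v_S) = Δt · (6.07·3.59)/(6.07−3.59) ≈ 8.7868·Δt.
So d_Station 1 = 153.35, d_Station 2 = 61.70, d_Station 3 = 88.86 km.
Circle about each station: (x + 42.8)² + (y − 9.4)² = 153.35²; (x + 13.4)² + (y + 84.4)² = 61.70²; (x − 123.4)² + (y + 114.8)² = 88.86².
Subtracting the Station 1 equation from the Station 2 and Station 3 equations removes the quadratic terms:
58.8 x − 187.6 y = 25092.05
332.4 x − 248.4 y = 42106.52
Solving the 2×2 system: x ≈ 34.9, y ≈ -122.8 km.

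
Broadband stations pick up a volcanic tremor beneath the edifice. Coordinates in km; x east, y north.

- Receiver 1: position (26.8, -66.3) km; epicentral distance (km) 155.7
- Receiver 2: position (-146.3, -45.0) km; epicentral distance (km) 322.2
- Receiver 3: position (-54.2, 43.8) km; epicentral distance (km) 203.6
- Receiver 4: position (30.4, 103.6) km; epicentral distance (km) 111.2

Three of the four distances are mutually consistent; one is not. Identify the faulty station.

Solve using three stations at a time. Using Receiver 2, Receiver 3, Receiver 4 (subtract circle equations pairwise → linear system) gives (x, y) ≈ (141.8, 99.5).
Distances from that point to each station vs reported:
  Receiver 1: calculated 201.8 vs reported 155.7 → residual 46.1 km
  Receiver 2: calculated 322.3 vs reported 322.2 → residual 0.1 km
  Receiver 3: calculated 203.7 vs reported 203.6 → residual 0.1 km
  Receiver 4: calculated 111.4 vs reported 111.2 → residual 0.2 km
Receiver 2, Receiver 3, Receiver 4 are mutually consistent (residuals ≈ 0); Receiver 1 is off by 46.1 km.

Receiver 1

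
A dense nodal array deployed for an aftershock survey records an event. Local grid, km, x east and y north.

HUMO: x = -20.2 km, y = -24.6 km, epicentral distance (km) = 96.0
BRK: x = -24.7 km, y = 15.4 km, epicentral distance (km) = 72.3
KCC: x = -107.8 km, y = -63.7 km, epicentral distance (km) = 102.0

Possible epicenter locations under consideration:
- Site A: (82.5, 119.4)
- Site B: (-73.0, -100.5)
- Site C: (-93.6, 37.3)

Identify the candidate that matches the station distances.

For each candidate, compare |candidate − station| to the reported distance:
Site A: residuals HUMO 80.9, BRK 77.1, KCC 162.1 → max 162.1 km
Site B: residuals HUMO 3.5, BRK 53.3, KCC 51.4 → max 53.3 km
Site C: residuals HUMO 0.0, BRK 0.0, KCC 0.0 → max 0.0 km
Only Site C has all residuals ≈ 0.

Site C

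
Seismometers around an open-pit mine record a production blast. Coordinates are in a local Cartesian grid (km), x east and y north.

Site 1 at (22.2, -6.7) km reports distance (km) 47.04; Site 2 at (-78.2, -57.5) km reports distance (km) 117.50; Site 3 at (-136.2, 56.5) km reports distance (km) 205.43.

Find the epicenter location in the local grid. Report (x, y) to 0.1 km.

x ≈ 39.1 km, y ≈ -50.6 km

Circle about each station: (x − 22.2)² + (y + 6.7)² = 47.04²; (x + 78.2)² + (y + 57.5)² = 117.50²; (x + 136.2)² + (y − 56.5)² = 205.43².
Subtracting the Site 1 equation from the Site 2 and Site 3 equations removes the quadratic terms:
-200.8 x − 101.6 y = -2709.73
-316.8 x + 126.4 y = -18783.76
Solving the 2×2 system: x ≈ 39.1, y ≈ -50.6 km.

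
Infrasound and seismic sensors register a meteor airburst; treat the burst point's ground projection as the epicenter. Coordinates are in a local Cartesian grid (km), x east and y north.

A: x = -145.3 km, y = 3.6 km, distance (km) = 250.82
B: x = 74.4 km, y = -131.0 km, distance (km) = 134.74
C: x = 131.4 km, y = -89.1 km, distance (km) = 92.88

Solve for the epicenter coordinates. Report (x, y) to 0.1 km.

Circle about each station: (x + 145.3)² + (y − 3.6)² = 250.82²; (x − 74.4)² + (y + 131.0)² = 134.74²; (x − 131.4)² + (y + 89.1)² = 92.88².
Subtracting pairs of circle equations eliminates x²+y² and gives linear equations (the radical axes):
439.4 x − 269.2 y = 46327.11
553.4 x − 185.4 y = 58363.70
Solving the 2×2 system: x ≈ 105.5, y ≈ 0.1 km.
Check against A (with the unrounded x, y): √((x + 145.3)²+(y − 3.6)²) = 250.83 ≈ 250.82 km. ✓

105.5 km east, 0.1 km north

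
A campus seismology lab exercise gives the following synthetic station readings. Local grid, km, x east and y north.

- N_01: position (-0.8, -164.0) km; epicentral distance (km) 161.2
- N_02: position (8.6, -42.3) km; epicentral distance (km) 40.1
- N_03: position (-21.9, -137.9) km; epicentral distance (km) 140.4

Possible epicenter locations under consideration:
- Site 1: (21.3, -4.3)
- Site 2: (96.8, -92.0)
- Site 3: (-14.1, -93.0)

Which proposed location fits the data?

For each candidate, compare |candidate − station| to the reported distance:
Site 1: residuals N_01 0.0, N_02 0.0, N_03 0.0 → max 0.0 km
Site 2: residuals N_01 39.9, N_02 61.1, N_03 13.1 → max 61.1 km
Site 3: residuals N_01 89.0, N_02 15.4, N_03 94.8 → max 94.8 km
Only Site 1 has all residuals ≈ 0.

Site 1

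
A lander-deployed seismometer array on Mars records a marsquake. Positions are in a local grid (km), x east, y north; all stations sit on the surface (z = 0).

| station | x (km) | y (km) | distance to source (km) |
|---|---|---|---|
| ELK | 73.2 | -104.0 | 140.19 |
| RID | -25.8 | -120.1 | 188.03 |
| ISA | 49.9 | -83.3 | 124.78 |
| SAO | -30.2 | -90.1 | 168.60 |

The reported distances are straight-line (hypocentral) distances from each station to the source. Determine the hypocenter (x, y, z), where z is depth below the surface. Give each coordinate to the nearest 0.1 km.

Each station gives a sphere (x−x_i)² + (y−y_i)² + z² = d_i² (stations at z=0).
Subtracting the ELK sphere from RID and ISA: z² cancels, leaving linear equations in x and y:
-198.0 x − 32.2 y = -16786.63
-46.6 x + 41.4 y = -2662.15
Solving: x ≈ 80.502, y ≈ 26.310 km (keep extra digits for the depth step; rounded: 80.5, 26.3).
Then from the ELK sphere: z² = 140.19² − (x − 73.2)² − (y + 104.0)² with x = 80.502, y = 26.310, so z ≈ 51.178 ≈ 51.2 km.

(80.5, 26.3, 51.2)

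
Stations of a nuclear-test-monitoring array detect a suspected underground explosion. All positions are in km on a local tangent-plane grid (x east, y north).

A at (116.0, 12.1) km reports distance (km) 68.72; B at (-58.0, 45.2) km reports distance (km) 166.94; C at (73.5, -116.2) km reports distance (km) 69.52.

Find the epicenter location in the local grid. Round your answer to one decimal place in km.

81.1 km east, -47.1 km north

Circle about each station: (x − 116.0)² + (y − 12.1)² = 68.72²; (x + 58.0)² + (y − 45.2)² = 166.94²; (x − 73.5)² + (y + 116.2)² = 69.52².
Subtracting pairs of circle equations eliminates x²+y² and gives linear equations (the radical axes):
-348.0 x + 66.2 y = -31341.90
-85.0 x − 256.6 y = 5191.69
Solving the 2×2 system: x ≈ 81.1, y ≈ -47.1 km.
Check against A (with the unrounded x, y): √((x − 116.0)²+(y − 12.1)²) = 68.72 ≈ 68.72 km. ✓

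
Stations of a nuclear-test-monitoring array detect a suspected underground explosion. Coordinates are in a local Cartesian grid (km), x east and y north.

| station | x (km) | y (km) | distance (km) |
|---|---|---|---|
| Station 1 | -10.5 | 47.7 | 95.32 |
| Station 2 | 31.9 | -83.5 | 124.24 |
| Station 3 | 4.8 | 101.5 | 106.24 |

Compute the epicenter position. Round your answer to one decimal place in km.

83.1 km east, 29.7 km north

Circle about each station: (x + 10.5)² + (y − 47.7)² = 95.32²; (x − 31.9)² + (y + 83.5)² = 124.24²; (x − 4.8)² + (y − 101.5)² = 106.24².
Subtracting the Station 1 equation from the Station 2 and Station 3 equations removes the quadratic terms:
84.8 x − 262.4 y = -745.36
30.6 x + 107.6 y = 5738.71
Solving the 2×2 system: x ≈ 83.1, y ≈ 29.7 km.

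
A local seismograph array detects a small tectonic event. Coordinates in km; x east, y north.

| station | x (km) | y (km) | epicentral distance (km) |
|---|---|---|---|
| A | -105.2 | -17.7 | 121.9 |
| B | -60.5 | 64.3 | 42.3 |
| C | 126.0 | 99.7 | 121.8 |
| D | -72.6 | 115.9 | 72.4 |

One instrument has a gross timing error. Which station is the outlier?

Solve using three stations at a time. Using A, B, D (subtract circle equations pairwise → linear system) gives (x, y) ≈ (-18.5, 67.9).
Distances from that point to each station vs reported:
  A: calculated 121.9 vs reported 121.9 → residual 0.0 km
  B: calculated 42.2 vs reported 42.3 → residual 0.1 km
  C: calculated 147.9 vs reported 121.8 → residual 26.1 km
  D: calculated 72.3 vs reported 72.4 → residual 0.1 km
A, B, D are mutually consistent (residuals ≈ 0); C is off by 26.1 km.

C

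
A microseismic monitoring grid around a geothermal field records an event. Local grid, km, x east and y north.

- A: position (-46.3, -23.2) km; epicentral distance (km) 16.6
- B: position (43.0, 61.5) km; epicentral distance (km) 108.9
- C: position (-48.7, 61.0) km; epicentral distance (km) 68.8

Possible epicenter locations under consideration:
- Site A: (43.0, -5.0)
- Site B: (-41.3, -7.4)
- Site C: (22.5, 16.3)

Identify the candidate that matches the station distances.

Site B

For each candidate, compare |candidate − station| to the reported distance:
Site A: residuals A 74.5, B 42.4, C 44.2 → max 74.5 km
Site B: residuals A 0.0, B 0.0, C 0.0 → max 0.0 km
Site C: residuals A 62.7, B 59.3, C 15.3 → max 62.7 km
Only Site B has all residuals ≈ 0.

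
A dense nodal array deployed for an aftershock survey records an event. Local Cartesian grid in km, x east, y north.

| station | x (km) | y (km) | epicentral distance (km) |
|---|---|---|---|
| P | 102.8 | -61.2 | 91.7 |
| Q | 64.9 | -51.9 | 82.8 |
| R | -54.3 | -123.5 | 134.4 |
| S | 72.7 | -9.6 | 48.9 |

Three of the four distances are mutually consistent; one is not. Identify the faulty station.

Solve using three stations at a time. Using P, R, S (subtract circle equations pairwise → linear system) gives (x, y) ≈ (24.0, -14.3).
Distances from that point to each station vs reported:
  P: calculated 91.7 vs reported 91.7 → residual 0.0 km
  Q: calculated 55.6 vs reported 82.8 → residual 27.2 km
  R: calculated 134.4 vs reported 134.4 → residual 0.0 km
  S: calculated 48.9 vs reported 48.9 → residual 0.0 km
P, R, S are mutually consistent (residuals ≈ 0); Q is off by 27.2 km.

Q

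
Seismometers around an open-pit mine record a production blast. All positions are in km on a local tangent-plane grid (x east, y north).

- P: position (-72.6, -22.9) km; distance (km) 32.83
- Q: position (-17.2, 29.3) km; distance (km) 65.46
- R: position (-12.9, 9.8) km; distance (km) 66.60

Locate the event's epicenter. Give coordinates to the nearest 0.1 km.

Circle about each station: (x + 72.6)² + (y + 22.9)² = 32.83²; (x + 17.2)² + (y − 29.3)² = 65.46²; (x + 12.9)² + (y − 9.8)² = 66.60².
Subtracting pairs of circle equations eliminates x²+y² and gives linear equations (the radical axes):
110.8 x + 104.4 y = -7848.04
119.4 x + 65.4 y = -8890.47
Solving the 2×2 system: x ≈ -79.5, y ≈ 9.2 km.

(-79.5, 9.2)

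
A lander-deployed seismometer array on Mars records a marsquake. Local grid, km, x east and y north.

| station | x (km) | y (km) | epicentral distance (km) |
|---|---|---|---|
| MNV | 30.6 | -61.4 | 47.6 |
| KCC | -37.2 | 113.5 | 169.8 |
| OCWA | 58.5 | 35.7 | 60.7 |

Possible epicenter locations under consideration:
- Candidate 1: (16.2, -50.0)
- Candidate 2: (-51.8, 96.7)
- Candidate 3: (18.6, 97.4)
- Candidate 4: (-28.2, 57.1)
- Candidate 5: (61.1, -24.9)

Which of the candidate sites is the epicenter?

For each candidate, compare |candidate − station| to the reported distance:
Candidate 1: residuals MNV 29.2, KCC 2.2, OCWA 34.9 → max 34.9 km
Candidate 2: residuals MNV 130.7, KCC 147.5, OCWA 65.3 → max 147.5 km
Candidate 3: residuals MNV 111.7, KCC 111.7, OCWA 12.8 → max 111.7 km
Candidate 4: residuals MNV 84.7, KCC 112.7, OCWA 28.6 → max 112.7 km
Candidate 5: residuals MNV 0.0, KCC 0.0, OCWA 0.0 → max 0.0 km
Only Candidate 5 has all residuals ≈ 0.

Candidate 5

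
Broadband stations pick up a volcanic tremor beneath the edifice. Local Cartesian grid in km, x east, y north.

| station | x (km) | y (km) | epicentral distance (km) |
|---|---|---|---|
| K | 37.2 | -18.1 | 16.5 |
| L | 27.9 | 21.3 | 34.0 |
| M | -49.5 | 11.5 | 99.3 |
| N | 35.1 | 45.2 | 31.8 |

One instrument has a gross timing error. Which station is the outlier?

N

Solve using three stations at a time. Using K, L, M (subtract circle equations pairwise → linear system) gives (x, y) ≈ (48.3, -5.9).
Distances from that point to each station vs reported:
  K: calculated 16.5 vs reported 16.5 → residual 0.0 km
  L: calculated 34.0 vs reported 34.0 → residual 0.0 km
  M: calculated 99.3 vs reported 99.3 → residual 0.0 km
  N: calculated 52.8 vs reported 31.8 → residual 21.0 km
K, L, M are mutually consistent (residuals ≈ 0); N is off by 21.0 km.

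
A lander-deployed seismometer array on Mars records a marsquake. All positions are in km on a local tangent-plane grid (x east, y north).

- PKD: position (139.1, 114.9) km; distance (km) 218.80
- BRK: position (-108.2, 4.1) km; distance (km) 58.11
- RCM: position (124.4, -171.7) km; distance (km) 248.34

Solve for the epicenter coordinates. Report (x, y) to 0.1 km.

x ≈ -50.1 km, y ≈ 5.0 km

Circle about each station: (x − 139.1)² + (y − 114.9)² = 218.80²; (x + 108.2)² + (y − 4.1)² = 58.11²; (x − 124.4)² + (y + 171.7)² = 248.34².
Subtracting the PKD equation from the BRK and RCM equations removes the quadratic terms:
-494.6 x − 221.6 y = 23669.90
-29.4 x − 573.2 y = -1393.89
Solving the 2×2 system: x ≈ -50.1, y ≈ 5.0 km.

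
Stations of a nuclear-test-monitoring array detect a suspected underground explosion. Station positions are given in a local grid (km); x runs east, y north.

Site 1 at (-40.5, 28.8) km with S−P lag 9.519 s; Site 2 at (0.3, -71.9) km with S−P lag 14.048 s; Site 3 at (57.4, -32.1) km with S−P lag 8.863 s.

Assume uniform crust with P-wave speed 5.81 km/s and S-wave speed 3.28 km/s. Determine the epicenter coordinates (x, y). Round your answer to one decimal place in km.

(31.2, 29.3)

Distance from S−P lag: d = Δt · v_P v_S / (v_P − v_S) = Δt · (5.81·3.28)/(5.81−3.28) ≈ 7.5323·Δt.
So d_Site 1 = 71.70, d_Site 2 = 105.81, d_Site 3 = 66.76 km.
Circle about each station: (x + 40.5)² + (y − 28.8)² = 71.70²; (x − 0.3)² + (y + 71.9)² = 105.81²; (x − 57.4)² + (y + 32.1)² = 66.76².
Subtracting pairs of circle equations eliminates x²+y² and gives linear equations (the radical axes):
81.6 x − 201.4 y = -3354.86
195.8 x − 121.8 y = 2539.47
Solving the 2×2 system: x ≈ 31.2, y ≈ 29.3 km.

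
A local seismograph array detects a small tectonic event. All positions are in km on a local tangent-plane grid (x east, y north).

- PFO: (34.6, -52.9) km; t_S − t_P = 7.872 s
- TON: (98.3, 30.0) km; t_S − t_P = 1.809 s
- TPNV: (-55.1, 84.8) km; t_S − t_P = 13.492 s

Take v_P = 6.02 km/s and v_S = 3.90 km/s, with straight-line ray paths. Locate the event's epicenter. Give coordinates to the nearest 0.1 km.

Distance from S−P lag: d = Δt · v_P v_S / (v_P − v_S) = Δt · (6.02·3.90)/(6.02−3.90) ≈ 11.0745·Δt.
So d_PFO = 87.18, d_TON = 20.03, d_TPNV = 149.42 km.
Circle about each station: (x − 34.6)² + (y + 52.9)² = 87.18²; (x − 98.3)² + (y − 30.0)² = 20.03²; (x + 55.1)² + (y − 84.8)² = 149.42².
Subtracting pairs of circle equations eliminates x²+y² and gives linear equations (the radical axes):
127.4 x + 165.8 y = 13766.47
-179.4 x + 275.4 y = -8494.50
Solving the 2×2 system: x ≈ 80.2, y ≈ 21.4 km.
Check against PFO (with the unrounded x, y): √((x − 34.6)²+(y + 52.9)²) = 87.18 ≈ 87.18 km. ✓

x ≈ 80.2 km, y ≈ 21.4 km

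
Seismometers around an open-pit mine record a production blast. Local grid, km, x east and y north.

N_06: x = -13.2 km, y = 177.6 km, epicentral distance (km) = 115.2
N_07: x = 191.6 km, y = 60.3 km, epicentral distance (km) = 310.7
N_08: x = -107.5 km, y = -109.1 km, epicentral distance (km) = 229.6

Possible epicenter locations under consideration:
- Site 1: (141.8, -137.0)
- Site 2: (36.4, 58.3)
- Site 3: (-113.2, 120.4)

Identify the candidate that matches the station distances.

For each candidate, compare |candidate − station| to the reported distance:
Site 1: residuals N_06 235.5, N_07 107.2, N_08 21.3 → max 235.5 km
Site 2: residuals N_06 14.0, N_07 155.5, N_08 8.9 → max 155.5 km
Site 3: residuals N_06 0.0, N_07 0.0, N_08 0.0 → max 0.0 km
Only Site 3 has all residuals ≈ 0.

Site 3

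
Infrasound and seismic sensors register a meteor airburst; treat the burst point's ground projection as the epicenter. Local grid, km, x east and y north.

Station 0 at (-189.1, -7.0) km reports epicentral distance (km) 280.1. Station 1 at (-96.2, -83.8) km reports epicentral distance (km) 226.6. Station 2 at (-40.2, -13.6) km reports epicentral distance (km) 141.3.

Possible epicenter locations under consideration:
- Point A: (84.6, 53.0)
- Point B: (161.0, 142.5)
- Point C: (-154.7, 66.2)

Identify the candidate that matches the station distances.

Point A

For each candidate, compare |candidate − station| to the reported distance:
Point A: residuals Station 0 0.1, Station 1 0.1, Station 2 0.2 → max 0.2 km
Point B: residuals Station 0 100.6, Station 1 116.0, Station 2 113.4 → max 116.0 km
Point C: residuals Station 0 199.2, Station 1 65.6, Station 2 1.7 → max 199.2 km
Only Point A has all residuals ≈ 0.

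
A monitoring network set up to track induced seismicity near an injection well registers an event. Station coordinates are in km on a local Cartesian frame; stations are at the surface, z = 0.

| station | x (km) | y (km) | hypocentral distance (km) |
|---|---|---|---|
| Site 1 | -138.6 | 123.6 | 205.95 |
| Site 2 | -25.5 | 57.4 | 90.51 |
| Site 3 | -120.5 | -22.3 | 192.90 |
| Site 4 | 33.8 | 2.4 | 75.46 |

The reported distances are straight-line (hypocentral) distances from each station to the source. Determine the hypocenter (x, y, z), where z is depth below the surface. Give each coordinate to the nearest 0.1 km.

Each station gives a sphere (x−x_i)² + (y−y_i)² + z² = d_i² (stations at z=0).
Subtracting the Site 1 sphere from Site 2 and Site 3: z² cancels, leaving linear equations in x and y:
226.2 x − 132.4 y = 3681.43
36.2 x − 291.8 y = -14264.39
Solving: x ≈ 48.403, y ≈ 54.889 km (keep extra digits for the depth step; rounded: 48.4, 54.9).
Then from the Site 1 sphere: z² = 205.95² − (x + 138.6)² − (y − 123.6)² with x = 48.403, y = 54.889, so z ≈ 52.193 ≈ 52.2 km.

x ≈ 48.4 km, y ≈ 54.9 km, depth ≈ 52.2 km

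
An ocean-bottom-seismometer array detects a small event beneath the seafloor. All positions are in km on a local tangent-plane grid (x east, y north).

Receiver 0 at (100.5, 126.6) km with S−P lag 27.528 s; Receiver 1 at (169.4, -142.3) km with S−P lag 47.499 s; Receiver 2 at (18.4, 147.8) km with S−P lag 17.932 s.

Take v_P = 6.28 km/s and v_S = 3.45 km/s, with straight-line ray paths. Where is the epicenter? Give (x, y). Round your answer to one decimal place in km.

(-107.6, 93.3)

Distance from S−P lag: d = Δt · v_P v_S / (v_P − v_S) = Δt · (6.28·3.45)/(6.28−3.45) ≈ 7.6558·Δt.
So d_Receiver 0 = 210.75, d_Receiver 1 = 363.64, d_Receiver 2 = 137.28 km.
Circle about each station: (x − 100.5)² + (y − 126.6)² = 210.75²; (x − 169.4)² + (y + 142.3)² = 363.64²; (x − 18.4)² + (y − 147.8)² = 137.28².
Subtracting pairs of circle equations eliminates x²+y² and gives linear equations (the radical axes):
137.8 x − 537.8 y = -65000.65
-164.2 x + 42.4 y = 21625.35
Solving the 2×2 system: x ≈ -107.6, y ≈ 93.3 km.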